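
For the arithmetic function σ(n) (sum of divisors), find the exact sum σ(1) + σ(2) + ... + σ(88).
Σ_{n ≤ 88} σ(n) = 6409

Compute σ(n) for each 1 ≤ n ≤ 88: σ(1) = 1, σ(2) = 3, σ(3) = 4, σ(4) = 7, σ(5) = 6, σ(6) = 12, σ(7) = 8, σ(8) = 15, σ(9) = 13, σ(10) = 18, σ(11) = 12, σ(12) = 28, σ(13) = 14, σ(14) = 24, σ(15) = 24, σ(16) = 31, σ(17) = 18, σ(18) = 39, σ(19) = 20, σ(20) = 42, σ(21) = 32, σ(22) = 36, σ(23) = 24, σ(24) = 60, σ(25) = 31, σ(26) = 42, σ(27) = 40, σ(28) = 56, σ(29) = 30, σ(30) = 72, σ(31) = 32, σ(32) = 63, σ(33) = 48, σ(34) = 54, σ(35) = 48, σ(36) = 91, σ(37) = 38, σ(38) = 60, σ(39) = 56, σ(40) = 90, σ(41) = 42, σ(42) = 96, σ(43) = 44, σ(44) = 84, σ(45) = 78, σ(46) = 72, σ(47) = 48, σ(48) = 124, σ(49) = 57, σ(50) = 93, σ(51) = 72, σ(52) = 98, σ(53) = 54, σ(54) = 120, σ(55) = 72, σ(56) = 120, σ(57) = 80, σ(58) = 90, σ(59) = 60, σ(60) = 168, σ(61) = 62, σ(62) = 96, σ(63) = 104, σ(64) = 127, σ(65) = 84, σ(66) = 144, σ(67) = 68, σ(68) = 126, σ(69) = 96, σ(70) = 144, σ(71) = 72, σ(72) = 195, σ(73) = 74, σ(74) = 114, σ(75) = 124, σ(76) = 140, σ(77) = 96, σ(78) = 168, σ(79) = 80, σ(80) = 186, σ(81) = 121, σ(82) = 126, σ(83) = 84, σ(84) = 224, σ(85) = 108, σ(86) = 132, σ(87) = 120, σ(88) = 180. Summing all 88 values: 6409. (Average order: Σ_{n ≤ x} σ(n) ~ (π²/12) x². For x = 88, (π²/12)·88² ≈ 6369.18.)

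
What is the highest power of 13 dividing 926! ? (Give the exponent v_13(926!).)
v_13(926!) = 76

Legendre's formula: v_p(n!) = Σ_{k ≥ 1} ⌊n / p^k⌋. For p = 13, n = 926, the terms are:
  ⌊926/13^1⌋ = ⌊926/13⌋ = 71
  ⌊926/13^2⌋ = ⌊926/169⌋ = 5
(the next term ⌊926/13^3⌋ = 0, terminating the sum). Summing: v_13(926!) = 71 + 5 = 76.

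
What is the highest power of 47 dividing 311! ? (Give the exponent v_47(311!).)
v_47(311!) = 6

Legendre's formula: v_p(n!) = Σ_{k ≥ 1} ⌊n / p^k⌋. For p = 47, n = 311, the terms are:
  ⌊311/47^1⌋ = ⌊311/47⌋ = 6
(the next term ⌊311/47^2⌋ = 0, terminating the sum). Summing: v_47(311!) = 6 = 6.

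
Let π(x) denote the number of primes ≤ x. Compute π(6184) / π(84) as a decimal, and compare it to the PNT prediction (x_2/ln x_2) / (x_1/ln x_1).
π(6184)/π(84) = 804/23 ≈ 34.9565;  PNT prediction ≈ 37.3657.

π(84) = 23 and π(6184) = 804, so π(6184)/π(84) ≈ 34.9565. The PNT-predicted ratio is (6184/ln(6184)) / (84/ln(84)) ≈ 37.3657. The two agree to within a few percent, as expected.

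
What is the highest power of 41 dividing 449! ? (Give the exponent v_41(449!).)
v_41(449!) = 10

Legendre's formula: v_p(n!) = Σ_{k ≥ 1} ⌊n / p^k⌋. For p = 41, n = 449, the terms are:
  ⌊449/41^1⌋ = ⌊449/41⌋ = 10
(the next term ⌊449/41^2⌋ = 0, terminating the sum). Summing: v_41(449!) = 10 = 10.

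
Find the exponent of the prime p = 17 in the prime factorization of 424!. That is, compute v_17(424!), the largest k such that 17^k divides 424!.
v_17(424!) = 25

Legendre's formula: v_p(n!) = Σ_{k ≥ 1} ⌊n / p^k⌋. For p = 17, n = 424, the terms are:
  ⌊424/17^1⌋ = ⌊424/17⌋ = 24
  ⌊424/17^2⌋ = ⌊424/289⌋ = 1
(the next term ⌊424/17^3⌋ = 0, terminating the sum). Summing: v_17(424!) = 24 + 1 = 25.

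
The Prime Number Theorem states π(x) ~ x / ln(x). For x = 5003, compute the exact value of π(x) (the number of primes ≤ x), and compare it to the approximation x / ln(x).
π(5003) = 670;  x/ln(x) ≈ 587.36;  relative error ≈ 12.33%.

Directly count primes up to 5003: π(5003) = 670. The PNT approximation gives 5003/ln(5003) ≈ 5003/8.51779 ≈ 587.36. Relative error (π(x) − x/ln(x)) / π(x) ≈ 12.33%; the approximation is known to undercount slightly (Li(x) is a better estimate).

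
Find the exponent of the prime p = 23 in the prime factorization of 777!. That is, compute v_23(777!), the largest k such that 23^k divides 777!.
v_23(777!) = 34

Legendre's formula: v_p(n!) = Σ_{k ≥ 1} ⌊n / p^k⌋. For p = 23, n = 777, the terms are:
  ⌊777/23^1⌋ = ⌊777/23⌋ = 33
  ⌊777/23^2⌋ = ⌊777/529⌋ = 1
(the next term ⌊777/23^3⌋ = 0, terminating the sum). Summing: v_23(777!) = 33 + 1 = 34.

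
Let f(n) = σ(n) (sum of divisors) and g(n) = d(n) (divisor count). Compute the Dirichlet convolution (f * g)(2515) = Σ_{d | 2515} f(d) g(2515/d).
(σ * d)(2515) = 4048

Divisors of 2515: [1, 5, 503, 2515]. For each d | 2515:
  d = 1: σ(1) · d(2515/1) = 1 · 4 = 4
  d = 5: σ(5) · d(2515/5) = 6 · 2 = 12
  d = 503: σ(503) · d(2515/503) = 504 · 2 = 1008
  d = 2515: σ(2515) · d(2515/2515) = 3024 · 1 = 3024
Summing: (σ * d)(2515) = 4 + 12 + 1008 + 3024 = 4048.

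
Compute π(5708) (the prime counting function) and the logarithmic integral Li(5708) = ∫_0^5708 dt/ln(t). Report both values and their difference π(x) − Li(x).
π(5708) = 751;  Li(5708) ≈ 766.75;  π(x) − Li(x) ≈ -15.75.

Direct count of primes ≤ 5708 gives π(5708) = 751. Numerical evaluation of the logarithmic integral gives Li(5708) ≈ 766.75. The difference π(x) − Li(x) ≈ -15.75 is typically negative for small/moderate x (Li(x) overestimates), though Littlewood's theorem shows this sign changes infinitely often.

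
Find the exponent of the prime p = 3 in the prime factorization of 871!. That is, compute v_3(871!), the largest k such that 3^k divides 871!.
v_3(871!) = 432

Legendre's formula: v_p(n!) = Σ_{k ≥ 1} ⌊n / p^k⌋. For p = 3, n = 871, the terms are:
  ⌊871/3^1⌋ = ⌊871/3⌋ = 290
  ⌊871/3^2⌋ = ⌊871/9⌋ = 96
  ⌊871/3^3⌋ = ⌊871/27⌋ = 32
  ⌊871/3^4⌋ = ⌊871/81⌋ = 10
  ⌊871/3^5⌋ = ⌊871/243⌋ = 3
  ⌊871/3^6⌋ = ⌊871/729⌋ = 1
(the next term ⌊871/3^7⌋ = 0, terminating the sum). Summing: v_3(871!) = 290 + 96 + 32 + 10 + 3 + 1 = 432.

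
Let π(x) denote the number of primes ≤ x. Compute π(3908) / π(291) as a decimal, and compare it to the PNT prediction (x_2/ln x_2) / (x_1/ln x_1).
π(3908)/π(291) = 540/61 ≈ 8.8525;  PNT prediction ≈ 9.2120.

π(291) = 61 and π(3908) = 540, so π(3908)/π(291) ≈ 8.8525. The PNT-predicted ratio is (3908/ln(3908)) / (291/ln(291)) ≈ 9.2120. The two agree to within a few percent, as expected.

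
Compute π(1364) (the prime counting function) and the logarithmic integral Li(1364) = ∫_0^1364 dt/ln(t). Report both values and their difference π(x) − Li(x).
π(1364) = 218;  Li(1364) ≈ 229.10;  π(x) − Li(x) ≈ -11.10.

Direct count of primes ≤ 1364 gives π(1364) = 218. Numerical evaluation of the logarithmic integral gives Li(1364) ≈ 229.10. The difference π(x) − Li(x) ≈ -11.10 is typically negative for small/moderate x (Li(x) overestimates), though Littlewood's theorem shows this sign changes infinitely often.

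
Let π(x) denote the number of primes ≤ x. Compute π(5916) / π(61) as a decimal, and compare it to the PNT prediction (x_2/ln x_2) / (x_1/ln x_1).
π(5916)/π(61) = 777/18 ≈ 43.1667;  PNT prediction ≈ 45.9031.

π(61) = 18 and π(5916) = 777, so π(5916)/π(61) ≈ 43.1667. The PNT-predicted ratio is (5916/ln(5916)) / (61/ln(61)) ≈ 45.9031. The two agree to within a few percent, as expected.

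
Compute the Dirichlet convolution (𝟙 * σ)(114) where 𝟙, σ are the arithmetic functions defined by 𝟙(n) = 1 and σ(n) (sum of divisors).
(𝟙 * σ)(114) = 420

Divisors of 114: [1, 2, 3, 6, 19, 38, 57, 114]. For each d | 114:
  d = 1: 𝟙(1) · σ(114/1) = 1 · 240 = 240
  d = 2: 𝟙(2) · σ(114/2) = 1 · 80 = 80
  d = 3: 𝟙(3) · σ(114/3) = 1 · 60 = 60
  d = 6: 𝟙(6) · σ(114/6) = 1 · 20 = 20
  d = 19: 𝟙(19) · σ(114/19) = 1 · 12 = 12
  d = 38: 𝟙(38) · σ(114/38) = 1 · 4 = 4
  d = 57: 𝟙(57) · σ(114/57) = 1 · 3 = 3
  d = 114: 𝟙(114) · σ(114/114) = 1 · 1 = 1
Summing: (𝟙 * σ)(114) = 240 + 80 + 60 + 20 + 12 + 4 + 3 + 1 = 420.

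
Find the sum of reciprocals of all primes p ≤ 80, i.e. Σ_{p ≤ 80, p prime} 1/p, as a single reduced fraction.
Σ 1/p = 5692733621468679832887230172131/3217644767340672907899084554130

π(80) = 22, so the primes ≤ 80 are [2, 3, 5, 7, 11, 13, 17, 19, 23, 29, 31, 37, 41, 43, 47, 53, 59, 61, 67, 71, 73, 79]. Summing 1/p over these primes: 5692733621468679832887230172131/3217644767340672907899084554130 ≈ 1.7692. Mertens estimate ln ln(80) + 0.2615 ≈ 1.7390.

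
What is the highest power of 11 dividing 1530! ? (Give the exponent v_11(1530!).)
v_11(1530!) = 152

Legendre's formula: v_p(n!) = Σ_{k ≥ 1} ⌊n / p^k⌋. For p = 11, n = 1530, the terms are:
  ⌊1530/11^1⌋ = ⌊1530/11⌋ = 139
  ⌊1530/11^2⌋ = ⌊1530/121⌋ = 12
  ⌊1530/11^3⌋ = ⌊1530/1331⌋ = 1
(the next term ⌊1530/11^4⌋ = 0, terminating the sum). Summing: v_11(1530!) = 139 + 12 + 1 = 152.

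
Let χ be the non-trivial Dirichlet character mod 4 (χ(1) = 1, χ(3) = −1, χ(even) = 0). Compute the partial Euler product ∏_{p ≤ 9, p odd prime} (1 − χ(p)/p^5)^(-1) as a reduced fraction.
∏ = 12762815625/12811998848

The odd primes p ≤ 9 are [3, 5, 7]. For each, χ(p) = 1 if p ≡ 1 mod 4, χ(p) = −1 if p ≡ 3 mod 4. Taking (1 − χ(p)/p^5)^(-1) = p^5/(p^5 − χ(p)): (1 − (-1)/3^5)^(-1) · (1 − (1)/5^5)^(-1) · (1 − (-1)/7^5)^(-1) = 12762815625/12811998848.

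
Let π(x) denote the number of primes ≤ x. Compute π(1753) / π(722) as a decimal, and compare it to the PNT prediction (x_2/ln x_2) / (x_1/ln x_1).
π(1753)/π(722) = 273/128 ≈ 2.1328;  PNT prediction ≈ 2.1396.

π(722) = 128 and π(1753) = 273, so π(1753)/π(722) ≈ 2.1328. The PNT-predicted ratio is (1753/ln(1753)) / (722/ln(722)) ≈ 2.1396. The two agree to within a few percent, as expected.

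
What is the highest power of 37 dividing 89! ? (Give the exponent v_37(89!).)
v_37(89!) = 2

Legendre's formula: v_p(n!) = Σ_{k ≥ 1} ⌊n / p^k⌋. For p = 37, n = 89, the terms are:
  ⌊89/37^1⌋ = ⌊89/37⌋ = 2
(the next term ⌊89/37^2⌋ = 0, terminating the sum). Summing: v_37(89!) = 2 = 2.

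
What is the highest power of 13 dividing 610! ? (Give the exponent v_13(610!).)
v_13(610!) = 49

Legendre's formula: v_p(n!) = Σ_{k ≥ 1} ⌊n / p^k⌋. For p = 13, n = 610, the terms are:
  ⌊610/13^1⌋ = ⌊610/13⌋ = 46
  ⌊610/13^2⌋ = ⌊610/169⌋ = 3
(the next term ⌊610/13^3⌋ = 0, terminating the sum). Summing: v_13(610!) = 46 + 3 = 49.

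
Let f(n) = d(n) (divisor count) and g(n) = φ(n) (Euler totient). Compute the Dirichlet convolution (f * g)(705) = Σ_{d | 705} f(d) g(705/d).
(d * φ)(705) = 1152

Divisors of 705: [1, 3, 5, 15, 47, 141, 235, 705]. For each d | 705:
  d = 1: d(1) · φ(705/1) = 1 · 368 = 368
  d = 3: d(3) · φ(705/3) = 2 · 184 = 368
  d = 5: d(5) · φ(705/5) = 2 · 92 = 184
  d = 15: d(15) · φ(705/15) = 4 · 46 = 184
  d = 47: d(47) · φ(705/47) = 2 · 8 = 16
  d = 141: d(141) · φ(705/141) = 4 · 4 = 16
  d = 235: d(235) · φ(705/235) = 4 · 2 = 8
  d = 705: d(705) · φ(705/705) = 8 · 1 = 8
Summing: (d * φ)(705) = 368 + 368 + 184 + 184 + 16 + 16 + 8 + 8 = 1152.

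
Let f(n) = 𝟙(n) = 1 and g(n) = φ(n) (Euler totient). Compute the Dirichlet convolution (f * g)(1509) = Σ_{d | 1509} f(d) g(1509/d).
(𝟙 * φ)(1509) = 1509

Divisors of 1509: [1, 3, 503, 1509]. For each d | 1509:
  d = 1: 𝟙(1) · φ(1509/1) = 1 · 1004 = 1004
  d = 3: 𝟙(3) · φ(1509/3) = 1 · 502 = 502
  d = 503: 𝟙(503) · φ(1509/503) = 1 · 2 = 2
  d = 1509: 𝟙(1509) · φ(1509/1509) = 1 · 1 = 1
Summing: (𝟙 * φ)(1509) = 1004 + 502 + 2 + 1 = 1509.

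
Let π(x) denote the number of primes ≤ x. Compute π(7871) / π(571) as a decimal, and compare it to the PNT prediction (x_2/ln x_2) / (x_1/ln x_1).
π(7871)/π(571) = 993/105 ≈ 9.4571;  PNT prediction ≈ 9.7533.

π(571) = 105 and π(7871) = 993, so π(7871)/π(571) ≈ 9.4571. The PNT-predicted ratio is (7871/ln(7871)) / (571/ln(571)) ≈ 9.7533. The two agree to within a few percent, as expected.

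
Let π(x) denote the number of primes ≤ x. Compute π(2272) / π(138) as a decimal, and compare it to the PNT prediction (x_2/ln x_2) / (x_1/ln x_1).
π(2272)/π(138) = 337/33 ≈ 10.2121;  PNT prediction ≈ 10.4965.

π(138) = 33 and π(2272) = 337, so π(2272)/π(138) ≈ 10.2121. The PNT-predicted ratio is (2272/ln(2272)) / (138/ln(138)) ≈ 10.4965. The two agree to within a few percent, as expected.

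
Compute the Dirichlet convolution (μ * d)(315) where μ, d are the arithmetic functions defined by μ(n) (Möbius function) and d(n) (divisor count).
(μ * d)(315) = 1

Divisors of 315: [1, 3, 5, 7, 9, 15, 21, 35, 45, 63, 105, 315]. For each d | 315:
  d = 1: μ(1) · d(315/1) = 1 · 12 = 12
  d = 3: μ(3) · d(315/3) = -1 · 8 = -8
  d = 5: μ(5) · d(315/5) = -1 · 6 = -6
  d = 7: μ(7) · d(315/7) = -1 · 6 = -6
  d = 9: μ(9) · d(315/9) = 0 · 4 = 0
  d = 15: μ(15) · d(315/15) = 1 · 4 = 4
  d = 21: μ(21) · d(315/21) = 1 · 4 = 4
  d = 35: μ(35) · d(315/35) = 1 · 3 = 3
  d = 45: μ(45) · d(315/45) = 0 · 2 = 0
  d = 63: μ(63) · d(315/63) = 0 · 2 = 0
  d = 105: μ(105) · d(315/105) = -1 · 2 = -2
  d = 315: μ(315) · d(315/315) = 0 · 1 = 0
Summing: (μ * d)(315) = 12 + -8 + -6 + -6 + 0 + 4 + 4 + 3 + 0 + 0 + -2 + 0 = 1.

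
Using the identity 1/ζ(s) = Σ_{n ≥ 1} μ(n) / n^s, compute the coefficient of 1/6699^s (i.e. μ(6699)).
μ(6699) = 1

Factor n = 6699 = 3 · 7 · 11 · 29. μ(n) = 0 if any exponent ≥ 2 (not squarefree); otherwise μ(n) = (−1)^{ω(n)} where ω(n) is the number of distinct prime factors. Applying: μ(6699) = 1.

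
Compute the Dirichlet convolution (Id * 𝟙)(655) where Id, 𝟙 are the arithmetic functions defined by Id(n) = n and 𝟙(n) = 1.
(Id * 𝟙)(655) = 792

Divisors of 655: [1, 5, 131, 655]. For each d | 655:
  d = 1: Id(1) · 𝟙(655/1) = 1 · 1 = 1
  d = 5: Id(5) · 𝟙(655/5) = 5 · 1 = 5
  d = 131: Id(131) · 𝟙(655/131) = 131 · 1 = 131
  d = 655: Id(655) · 𝟙(655/655) = 655 · 1 = 655
Summing: (Id * 𝟙)(655) = 1 + 5 + 131 + 655 = 792.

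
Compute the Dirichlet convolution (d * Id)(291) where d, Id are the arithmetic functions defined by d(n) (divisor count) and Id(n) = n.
(d * Id)(291) = 495

Divisors of 291: [1, 3, 97, 291]. For each d | 291:
  d = 1: d(1) · Id(291/1) = 1 · 291 = 291
  d = 3: d(3) · Id(291/3) = 2 · 97 = 194
  d = 97: d(97) · Id(291/97) = 2 · 3 = 6
  d = 291: d(291) · Id(291/291) = 4 · 1 = 4
Summing: (d * Id)(291) = 291 + 194 + 6 + 4 = 495.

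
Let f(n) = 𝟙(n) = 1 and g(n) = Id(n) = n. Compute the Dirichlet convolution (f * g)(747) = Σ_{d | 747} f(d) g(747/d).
(𝟙 * Id)(747) = 1092

Divisors of 747: [1, 3, 9, 83, 249, 747]. For each d | 747:
  d = 1: 𝟙(1) · Id(747/1) = 1 · 747 = 747
  d = 3: 𝟙(3) · Id(747/3) = 1 · 249 = 249
  d = 9: 𝟙(9) · Id(747/9) = 1 · 83 = 83
  d = 83: 𝟙(83) · Id(747/83) = 1 · 9 = 9
  d = 249: 𝟙(249) · Id(747/249) = 1 · 3 = 3
  d = 747: 𝟙(747) · Id(747/747) = 1 · 1 = 1
Summing: (𝟙 * Id)(747) = 747 + 249 + 83 + 9 + 3 + 1 = 1092.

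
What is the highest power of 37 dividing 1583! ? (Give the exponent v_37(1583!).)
v_37(1583!) = 43

Legendre's formula: v_p(n!) = Σ_{k ≥ 1} ⌊n / p^k⌋. For p = 37, n = 1583, the terms are:
  ⌊1583/37^1⌋ = ⌊1583/37⌋ = 42
  ⌊1583/37^2⌋ = ⌊1583/1369⌋ = 1
(the next term ⌊1583/37^3⌋ = 0, terminating the sum). Summing: v_37(1583!) = 42 + 1 = 43.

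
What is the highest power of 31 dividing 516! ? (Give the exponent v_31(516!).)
v_31(516!) = 16

Legendre's formula: v_p(n!) = Σ_{k ≥ 1} ⌊n / p^k⌋. For p = 31, n = 516, the terms are:
  ⌊516/31^1⌋ = ⌊516/31⌋ = 16
(the next term ⌊516/31^2⌋ = 0, terminating the sum). Summing: v_31(516!) = 16 = 16.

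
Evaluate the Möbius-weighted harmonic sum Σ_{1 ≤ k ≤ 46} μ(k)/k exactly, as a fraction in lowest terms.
Σ μ(k)/k = 10026981687881/13082761331670030

Values of μ(k) for 1 ≤ k ≤ 46: μ(1) = 1, μ(2) = -1, μ(3) = -1, μ(5) = -1, μ(6) = 1, μ(7) = -1, μ(10) = 1, μ(11) = -1, μ(13) = -1, μ(14) = 1, μ(15) = 1, μ(17) = -1, μ(19) = -1, μ(21) = 1, μ(22) = 1, μ(23) = -1, μ(26) = 1, μ(29) = -1, μ(30) = -1, μ(31) = -1, μ(33) = 1, μ(34) = 1, μ(35) = 1, μ(37) = -1, μ(38) = 1, μ(39) = 1, μ(41) = -1, μ(42) = -1, μ(43) = -1, μ(46) = 1, with μ = 0 on non-squarefree integers. Summing μ(k)/k for k where μ(k) ≠ 0 gives 10026981687881/13082761331670030 ≈ 0.0008. (PNT ⟺ this sum → 0 as n → ∞.)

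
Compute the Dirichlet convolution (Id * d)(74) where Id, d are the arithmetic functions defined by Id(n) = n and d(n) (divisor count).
(Id * d)(74) = 156

Divisors of 74: [1, 2, 37, 74]. For each d | 74:
  d = 1: Id(1) · d(74/1) = 1 · 4 = 4
  d = 2: Id(2) · d(74/2) = 2 · 2 = 4
  d = 37: Id(37) · d(74/37) = 37 · 2 = 74
  d = 74: Id(74) · d(74/74) = 74 · 1 = 74
Summing: (Id * d)(74) = 4 + 4 + 74 + 74 = 156.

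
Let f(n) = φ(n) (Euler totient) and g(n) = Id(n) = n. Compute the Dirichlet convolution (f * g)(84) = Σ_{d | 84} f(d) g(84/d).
(φ * Id)(84) = 520

Divisors of 84: [1, 2, 3, 4, 6, 7, 12, 14, 21, 28, 42, 84]. For each d | 84:
  d = 1: φ(1) · Id(84/1) = 1 · 84 = 84
  d = 2: φ(2) · Id(84/2) = 1 · 42 = 42
  d = 3: φ(3) · Id(84/3) = 2 · 28 = 56
  d = 4: φ(4) · Id(84/4) = 2 · 21 = 42
  d = 6: φ(6) · Id(84/6) = 2 · 14 = 28
  d = 7: φ(7) · Id(84/7) = 6 · 12 = 72
  d = 12: φ(12) · Id(84/12) = 4 · 7 = 28
  d = 14: φ(14) · Id(84/14) = 6 · 6 = 36
  d = 21: φ(21) · Id(84/21) = 12 · 4 = 48
  d = 28: φ(28) · Id(84/28) = 12 · 3 = 36
  d = 42: φ(42) · Id(84/42) = 12 · 2 = 24
  d = 84: φ(84) · Id(84/84) = 24 · 1 = 24
Summing: (φ * Id)(84) = 84 + 42 + 56 + 42 + 28 + 72 + 28 + 36 + 48 + 36 + 24 + 24 = 520.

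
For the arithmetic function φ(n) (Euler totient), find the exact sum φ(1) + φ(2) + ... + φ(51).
Σ_{n ≤ 51} φ(n) = 806

Compute φ(n) for each 1 ≤ n ≤ 51: φ(1) = 1, φ(2) = 1, φ(3) = 2, φ(4) = 2, φ(5) = 4, φ(6) = 2, φ(7) = 6, φ(8) = 4, φ(9) = 6, φ(10) = 4, φ(11) = 10, φ(12) = 4, φ(13) = 12, φ(14) = 6, φ(15) = 8, φ(16) = 8, φ(17) = 16, φ(18) = 6, φ(19) = 18, φ(20) = 8, φ(21) = 12, φ(22) = 10, φ(23) = 22, φ(24) = 8, φ(25) = 20, φ(26) = 12, φ(27) = 18, φ(28) = 12, φ(29) = 28, φ(30) = 8, φ(31) = 30, φ(32) = 16, φ(33) = 20, φ(34) = 16, φ(35) = 24, φ(36) = 12, φ(37) = 36, φ(38) = 18, φ(39) = 24, φ(40) = 16, φ(41) = 40, φ(42) = 12, φ(43) = 42, φ(44) = 20, φ(45) = 24, φ(46) = 22, φ(47) = 46, φ(48) = 16, φ(49) = 42, φ(50) = 20, φ(51) = 32. Summing all 51 values: 806. (Average order: Σ_{n ≤ x} φ(n) ~ (3/π²) x². For x = 51, (3/π²)·51² ≈ 790.61.)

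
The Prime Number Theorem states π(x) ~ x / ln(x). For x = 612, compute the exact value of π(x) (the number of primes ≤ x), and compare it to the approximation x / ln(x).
π(612) = 111;  x/ln(x) ≈ 95.38;  relative error ≈ 14.08%.

Directly count primes up to 612: π(612) = 111. The PNT approximation gives 612/ln(612) ≈ 612/6.41673 ≈ 95.38. Relative error (π(x) − x/ln(x)) / π(x) ≈ 14.08%; the approximation is known to undercount slightly (Li(x) is a better estimate).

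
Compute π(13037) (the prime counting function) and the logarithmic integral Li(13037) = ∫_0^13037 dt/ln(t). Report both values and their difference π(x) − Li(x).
π(13037) = 1553;  Li(13037) ≈ 1571.01;  π(x) − Li(x) ≈ -18.01.

Direct count of primes ≤ 13037 gives π(13037) = 1553. Numerical evaluation of the logarithmic integral gives Li(13037) ≈ 1571.01. The difference π(x) − Li(x) ≈ -18.01 is typically negative for small/moderate x (Li(x) overestimates), though Littlewood's theorem shows this sign changes infinitely often.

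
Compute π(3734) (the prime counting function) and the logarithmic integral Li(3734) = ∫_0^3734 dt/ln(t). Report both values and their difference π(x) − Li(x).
π(3734) = 521;  Li(3734) ≈ 533.16;  π(x) − Li(x) ≈ -12.16.

Direct count of primes ≤ 3734 gives π(3734) = 521. Numerical evaluation of the logarithmic integral gives Li(3734) ≈ 533.16. The difference π(x) − Li(x) ≈ -12.16 is typically negative for small/moderate x (Li(x) overestimates), though Littlewood's theorem shows this sign changes infinitely often.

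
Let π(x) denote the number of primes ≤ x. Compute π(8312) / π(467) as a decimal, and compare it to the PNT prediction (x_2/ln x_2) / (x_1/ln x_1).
π(8312)/π(467) = 1043/91 ≈ 11.4615;  PNT prediction ≈ 12.1209.

π(467) = 91 and π(8312) = 1043, so π(8312)/π(467) ≈ 11.4615. The PNT-predicted ratio is (8312/ln(8312)) / (467/ln(467)) ≈ 12.1209. The two agree to within a few percent, as expected.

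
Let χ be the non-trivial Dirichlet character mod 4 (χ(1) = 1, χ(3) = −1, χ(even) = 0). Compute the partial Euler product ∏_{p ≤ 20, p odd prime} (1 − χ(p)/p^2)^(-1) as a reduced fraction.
∏ = 14933966047/16280616960

The odd primes p ≤ 20 are [3, 5, 7, 11, 13, 17, 19]. For each, χ(p) = 1 if p ≡ 1 mod 4, χ(p) = −1 if p ≡ 3 mod 4. Taking (1 − χ(p)/p^2)^(-1) = p^2/(p^2 − χ(p)): (1 − (-1)/3^2)^(-1) · (1 − (1)/5^2)^(-1) · (1 − (-1)/7^2)^(-1) · (1 − (-1)/11^2)^(-1) · (1 − (1)/13^2)^(-1) · (1 − (1)/17^2)^(-1) · (1 − (-1)/19^2)^(-1) = 14933966047/16280616960.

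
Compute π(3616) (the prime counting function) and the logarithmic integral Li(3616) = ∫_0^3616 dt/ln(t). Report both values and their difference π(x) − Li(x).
π(3616) = 505;  Li(3616) ≈ 518.79;  π(x) − Li(x) ≈ -13.79.

Direct count of primes ≤ 3616 gives π(3616) = 505. Numerical evaluation of the logarithmic integral gives Li(3616) ≈ 518.79. The difference π(x) − Li(x) ≈ -13.79 is typically negative for small/moderate x (Li(x) overestimates), though Littlewood's theorem shows this sign changes infinitely often.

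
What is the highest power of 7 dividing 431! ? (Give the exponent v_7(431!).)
v_7(431!) = 70

Legendre's formula: v_p(n!) = Σ_{k ≥ 1} ⌊n / p^k⌋. For p = 7, n = 431, the terms are:
  ⌊431/7^1⌋ = ⌊431/7⌋ = 61
  ⌊431/7^2⌋ = ⌊431/49⌋ = 8
  ⌊431/7^3⌋ = ⌊431/343⌋ = 1
(the next term ⌊431/7^4⌋ = 0, terminating the sum). Summing: v_7(431!) = 61 + 8 + 1 = 70.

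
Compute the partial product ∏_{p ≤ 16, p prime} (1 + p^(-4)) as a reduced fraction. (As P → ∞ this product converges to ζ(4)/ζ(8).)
∏ = 54787204936389122/50827803952550625

The primes p ≤ 16 are [2, 3, 5, 7, 11, 13]. For each, (1 + 1/p^4) = (p^4 + 1)/p^4. Multiplying these fractions over p ∈ [2, 3, 5, 7, 11, 13] gives 54787204936389122/50827803952550625. (In the limit P → ∞ this tends to ζ(4)/ζ(8).)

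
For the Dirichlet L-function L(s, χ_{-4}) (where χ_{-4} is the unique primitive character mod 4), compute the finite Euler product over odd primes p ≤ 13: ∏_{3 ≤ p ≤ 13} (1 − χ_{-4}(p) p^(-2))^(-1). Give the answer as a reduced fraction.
∏ = 143143/156160

The odd primes p ≤ 13 are [3, 5, 7, 11, 13]. For each, χ(p) = 1 if p ≡ 1 mod 4, χ(p) = −1 if p ≡ 3 mod 4. Taking (1 − χ(p)/p^2)^(-1) = p^2/(p^2 − χ(p)): (1 − (-1)/3^2)^(-1) · (1 − (1)/5^2)^(-1) · (1 − (-1)/7^2)^(-1) · (1 − (-1)/11^2)^(-1) · (1 − (1)/13^2)^(-1) = 143143/156160.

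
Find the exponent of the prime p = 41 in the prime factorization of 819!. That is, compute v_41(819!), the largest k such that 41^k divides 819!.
v_41(819!) = 19

Legendre's formula: v_p(n!) = Σ_{k ≥ 1} ⌊n / p^k⌋. For p = 41, n = 819, the terms are:
  ⌊819/41^1⌋ = ⌊819/41⌋ = 19
(the next term ⌊819/41^2⌋ = 0, terminating the sum). Summing: v_41(819!) = 19 = 19.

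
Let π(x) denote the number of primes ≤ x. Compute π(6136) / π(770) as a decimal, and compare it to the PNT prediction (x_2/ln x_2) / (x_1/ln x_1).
π(6136)/π(770) = 800/136 ≈ 5.8824;  PNT prediction ≈ 6.0725.

π(770) = 136 and π(6136) = 800, so π(6136)/π(770) ≈ 5.8824. The PNT-predicted ratio is (6136/ln(6136)) / (770/ln(770)) ≈ 6.0725. The two agree to within a few percent, as expected.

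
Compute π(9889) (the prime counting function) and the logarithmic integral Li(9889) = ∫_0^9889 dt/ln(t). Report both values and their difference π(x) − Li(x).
π(9889) = 1220;  Li(9889) ≈ 1234.08;  π(x) − Li(x) ≈ -14.08.

Direct count of primes ≤ 9889 gives π(9889) = 1220. Numerical evaluation of the logarithmic integral gives Li(9889) ≈ 1234.08. The difference π(x) − Li(x) ≈ -14.08 is typically negative for small/moderate x (Li(x) overestimates), though Littlewood's theorem shows this sign changes infinitely often.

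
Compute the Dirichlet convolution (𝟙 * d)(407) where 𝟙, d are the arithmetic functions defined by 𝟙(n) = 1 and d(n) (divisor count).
(𝟙 * d)(407) = 9

Divisors of 407: [1, 11, 37, 407]. For each d | 407:
  d = 1: 𝟙(1) · d(407/1) = 1 · 4 = 4
  d = 11: 𝟙(11) · d(407/11) = 1 · 2 = 2
  d = 37: 𝟙(37) · d(407/37) = 1 · 2 = 2
  d = 407: 𝟙(407) · d(407/407) = 1 · 1 = 1
Summing: (𝟙 * d)(407) = 4 + 2 + 2 + 1 = 9.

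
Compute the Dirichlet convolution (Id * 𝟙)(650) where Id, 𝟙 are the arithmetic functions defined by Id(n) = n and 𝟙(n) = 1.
(Id * 𝟙)(650) = 1302

Divisors of 650: [1, 2, 5, 10, 13, 25, 26, 50, 65, 130, 325, 650]. For each d | 650:
  d = 1: Id(1) · 𝟙(650/1) = 1 · 1 = 1
  d = 2: Id(2) · 𝟙(650/2) = 2 · 1 = 2
  d = 5: Id(5) · 𝟙(650/5) = 5 · 1 = 5
  d = 10: Id(10) · 𝟙(650/10) = 10 · 1 = 10
  d = 13: Id(13) · 𝟙(650/13) = 13 · 1 = 13
  d = 25: Id(25) · 𝟙(650/25) = 25 · 1 = 25
  d = 26: Id(26) · 𝟙(650/26) = 26 · 1 = 26
  d = 50: Id(50) · 𝟙(650/50) = 50 · 1 = 50
  d = 65: Id(65) · 𝟙(650/65) = 65 · 1 = 65
  d = 130: Id(130) · 𝟙(650/130) = 130 · 1 = 130
  d = 325: Id(325) · 𝟙(650/325) = 325 · 1 = 325
  d = 650: Id(650) · 𝟙(650/650) = 650 · 1 = 650
Summing: (Id * 𝟙)(650) = 1 + 2 + 5 + 10 + 13 + 25 + 26 + 50 + 65 + 130 + 325 + 650 = 1302.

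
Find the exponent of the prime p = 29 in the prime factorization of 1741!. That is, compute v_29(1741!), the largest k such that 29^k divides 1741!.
v_29(1741!) = 62

Legendre's formula: v_p(n!) = Σ_{k ≥ 1} ⌊n / p^k⌋. For p = 29, n = 1741, the terms are:
  ⌊1741/29^1⌋ = ⌊1741/29⌋ = 60
  ⌊1741/29^2⌋ = ⌊1741/841⌋ = 2
(the next term ⌊1741/29^3⌋ = 0, terminating the sum). Summing: v_29(1741!) = 60 + 2 = 62.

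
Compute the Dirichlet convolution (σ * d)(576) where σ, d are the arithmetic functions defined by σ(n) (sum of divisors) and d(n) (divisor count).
(σ * d)(576) = 11184

Divisors of 576: [1, 2, 3, 4, 6, 8, 9, 12, 16, 18, 24, 32, 36, 48, 64, 72, 96, 144, 192, 288, 576]. For each d | 576:
  d = 1: σ(1) · d(576/1) = 1 · 21 = 21
  d = 2: σ(2) · d(576/2) = 3 · 18 = 54
  d = 3: σ(3) · d(576/3) = 4 · 14 = 56
  d = 4: σ(4) · d(576/4) = 7 · 15 = 105
  d = 6: σ(6) · d(576/6) = 12 · 12 = 144
  d = 8: σ(8) · d(576/8) = 15 · 12 = 180
  d = 9: σ(9) · d(576/9) = 13 · 7 = 91
  d = 12: σ(12) · d(576/12) = 28 · 10 = 280
  d = 16: σ(16) · d(576/16) = 31 · 9 = 279
  d = 18: σ(18) · d(576/18) = 39 · 6 = 234
  d = 24: σ(24) · d(576/24) = 60 · 8 = 480
  d = 32: σ(32) · d(576/32) = 63 · 6 = 378
  d = 36: σ(36) · d(576/36) = 91 · 5 = 455
  d = 48: σ(48) · d(576/48) = 124 · 6 = 744
  d = 64: σ(64) · d(576/64) = 127 · 3 = 381
  d = 72: σ(72) · d(576/72) = 195 · 4 = 780
  d = 96: σ(96) · d(576/96) = 252 · 4 = 1008
  d = 144: σ(144) · d(576/144) = 403 · 3 = 1209
  d = 192: σ(192) · d(576/192) = 508 · 2 = 1016
  d = 288: σ(288) · d(576/288) = 819 · 2 = 1638
  d = 576: σ(576) · d(576/576) = 1651 · 1 = 1651
Summing: (σ * d)(576) = 21 + 54 + 56 + 105 + 144 + 180 + 91 + 280 + 279 + 234 + 480 + 378 + 455 + 744 + 381 + 780 + 1008 + 1209 + 1016 + 1638 + 1651 = 11184.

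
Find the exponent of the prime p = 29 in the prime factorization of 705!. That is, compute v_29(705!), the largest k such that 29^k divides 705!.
v_29(705!) = 24

Legendre's formula: v_p(n!) = Σ_{k ≥ 1} ⌊n / p^k⌋. For p = 29, n = 705, the terms are:
  ⌊705/29^1⌋ = ⌊705/29⌋ = 24
(the next term ⌊705/29^2⌋ = 0, terminating the sum). Summing: v_29(705!) = 24 = 24.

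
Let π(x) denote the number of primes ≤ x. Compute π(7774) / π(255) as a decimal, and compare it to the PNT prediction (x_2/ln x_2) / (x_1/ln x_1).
π(7774)/π(255) = 985/54 ≈ 18.2407;  PNT prediction ≈ 18.8571.

π(255) = 54 and π(7774) = 985, so π(7774)/π(255) ≈ 18.2407. The PNT-predicted ratio is (7774/ln(7774)) / (255/ln(255)) ≈ 18.8571. The two agree to within a few percent, as expected.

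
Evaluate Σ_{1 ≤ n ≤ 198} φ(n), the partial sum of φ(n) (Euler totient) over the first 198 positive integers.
Σ_{n ≤ 198} φ(n) = 11954

Compute φ(n) for each 1 ≤ n ≤ 198: φ(1) = 1, φ(2) = 1, φ(3) = 2, φ(4) = 2, φ(5) = 4, φ(6) = 2, φ(7) = 6, φ(8) = 4, φ(9) = 6, φ(10) = 4, φ(11) = 10, φ(12) = 4, φ(13) = 12, φ(14) = 6, φ(15) = 8, φ(16) = 8, φ(17) = 16, φ(18) = 6, φ(19) = 18, φ(20) = 8, φ(21) = 12, φ(22) = 10, φ(23) = 22, φ(24) = 8, φ(25) = 20, φ(26) = 12, φ(27) = 18, φ(28) = 12, φ(29) = 28, φ(30) = 8, φ(31) = 30, φ(32) = 16, φ(33) = 20, φ(34) = 16, φ(35) = 24, φ(36) = 12, φ(37) = 36, φ(38) = 18, φ(39) = 24, φ(40) = 16, φ(41) = 40, φ(42) = 12, φ(43) = 42, φ(44) = 20, φ(45) = 24, φ(46) = 22, φ(47) = 46, φ(48) = 16, φ(49) = 42, φ(50) = 20, φ(51) = 32, φ(52) = 24, φ(53) = 52, φ(54) = 18, φ(55) = 40, φ(56) = 24, φ(57) = 36, φ(58) = 28, φ(59) = 58, φ(60) = 16, φ(61) = 60, φ(62) = 30, φ(63) = 36, φ(64) = 32, φ(65) = 48, φ(66) = 20, φ(67) = 66, φ(68) = 32, φ(69) = 44, φ(70) = 24, φ(71) = 70, φ(72) = 24, φ(73) = 72, φ(74) = 36, φ(75) = 40, φ(76) = 36, φ(77) = 60, φ(78) = 24, φ(79) = 78, φ(80) = 32, φ(81) = 54, φ(82) = 40, φ(83) = 82, φ(84) = 24, φ(85) = 64, φ(86) = 42, φ(87) = 56, φ(88) = 40, φ(89) = 88, φ(90) = 24, φ(91) = 72, φ(92) = 44, φ(93) = 60, φ(94) = 46, φ(95) = 72, φ(96) = 32, φ(97) = 96, φ(98) = 42, φ(99) = 60, φ(100) = 40, φ(101) = 100, φ(102) = 32, φ(103) = 102, φ(104) = 48, φ(105) = 48, φ(106) = 52, φ(107) = 106, φ(108) = 36, φ(109) = 108, φ(110) = 40, φ(111) = 72, φ(112) = 48, φ(113) = 112, φ(114) = 36, φ(115) = 88, φ(116) = 56, φ(117) = 72, φ(118) = 58, φ(119) = 96, φ(120) = 32, φ(121) = 110, φ(122) = 60, φ(123) = 80, φ(124) = 60, φ(125) = 100, φ(126) = 36, φ(127) = 126, φ(128) = 64, φ(129) = 84, φ(130) = 48, φ(131) = 130, φ(132) = 40, φ(133) = 108, φ(134) = 66, φ(135) = 72, φ(136) = 64, φ(137) = 136, φ(138) = 44, φ(139) = 138, φ(140) = 48, φ(141) = 92, φ(142) = 70, φ(143) = 120, φ(144) = 48, φ(145) = 112, φ(146) = 72, φ(147) = 84, φ(148) = 72, φ(149) = 148, φ(150) = 40, φ(151) = 150, φ(152) = 72, φ(153) = 96, φ(154) = 60, φ(155) = 120, φ(156) = 48, φ(157) = 156, φ(158) = 78, φ(159) = 104, φ(160) = 64, φ(161) = 132, φ(162) = 54, φ(163) = 162, φ(164) = 80, φ(165) = 80, φ(166) = 82, φ(167) = 166, φ(168) = 48, φ(169) = 156, φ(170) = 64, φ(171) = 108, φ(172) = 84, φ(173) = 172, φ(174) = 56, φ(175) = 120, φ(176) = 80, φ(177) = 116, φ(178) = 88, φ(179) = 178, φ(180) = 48, φ(181) = 180, φ(182) = 72, φ(183) = 120, φ(184) = 88, φ(185) = 144, φ(186) = 60, φ(187) = 160, φ(188) = 92, φ(189) = 108, φ(190) = 72, φ(191) = 190, φ(192) = 64, φ(193) = 192, φ(194) = 96, φ(195) = 96, φ(196) = 84, φ(197) = 196, φ(198) = 60. Summing all 198 values: 11954. (Average order: Σ_{n ≤ x} φ(n) ~ (3/π²) x². For x = 198, (3/π²)·198² ≈ 11916.59.)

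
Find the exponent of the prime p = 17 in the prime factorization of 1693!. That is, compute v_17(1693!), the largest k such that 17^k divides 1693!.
v_17(1693!) = 104

Legendre's formula: v_p(n!) = Σ_{k ≥ 1} ⌊n / p^k⌋. For p = 17, n = 1693, the terms are:
  ⌊1693/17^1⌋ = ⌊1693/17⌋ = 99
  ⌊1693/17^2⌋ = ⌊1693/289⌋ = 5
(the next term ⌊1693/17^3⌋ = 0, terminating the sum). Summing: v_17(1693!) = 99 + 5 = 104.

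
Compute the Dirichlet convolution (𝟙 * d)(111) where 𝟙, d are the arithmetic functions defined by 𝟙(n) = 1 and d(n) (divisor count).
(𝟙 * d)(111) = 9

Divisors of 111: [1, 3, 37, 111]. For each d | 111:
  d = 1: 𝟙(1) · d(111/1) = 1 · 4 = 4
  d = 3: 𝟙(3) · d(111/3) = 1 · 2 = 2
  d = 37: 𝟙(37) · d(111/37) = 1 · 2 = 2
  d = 111: 𝟙(111) · d(111/111) = 1 · 1 = 1
Summing: (𝟙 * d)(111) = 4 + 2 + 2 + 1 = 9.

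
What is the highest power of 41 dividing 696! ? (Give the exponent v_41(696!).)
v_41(696!) = 16

Legendre's formula: v_p(n!) = Σ_{k ≥ 1} ⌊n / p^k⌋. For p = 41, n = 696, the terms are:
  ⌊696/41^1⌋ = ⌊696/41⌋ = 16
(the next term ⌊696/41^2⌋ = 0, terminating the sum). Summing: v_41(696!) = 16 = 16.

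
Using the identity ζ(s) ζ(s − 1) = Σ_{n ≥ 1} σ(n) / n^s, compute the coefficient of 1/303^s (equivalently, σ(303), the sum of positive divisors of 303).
σ(303) = 408

In the product (Σ m^0/m^s)(Σ k / k^s) = Σ (Σ_{d | n} d) / n^s, the coefficient of 1/n^s is σ(n) = Σ_{d | n} d. For n = 303, divisors are [1, 3, 101, 303]; summing: σ(303) = 408.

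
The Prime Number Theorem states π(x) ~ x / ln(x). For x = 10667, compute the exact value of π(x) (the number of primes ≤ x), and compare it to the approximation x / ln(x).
π(10667) = 1302;  x/ln(x) ≈ 1150.09;  relative error ≈ 11.67%.

Directly count primes up to 10667: π(10667) = 1302. The PNT approximation gives 10667/ln(10667) ≈ 10667/9.27491 ≈ 1150.09. Relative error (π(x) − x/ln(x)) / π(x) ≈ 11.67%; the approximation is known to undercount slightly (Li(x) is a better estimate).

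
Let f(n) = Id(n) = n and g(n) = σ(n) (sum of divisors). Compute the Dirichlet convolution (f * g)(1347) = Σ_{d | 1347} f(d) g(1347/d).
(Id * σ)(1347) = 6293

Divisors of 1347: [1, 3, 449, 1347]. For each d | 1347:
  d = 1: Id(1) · σ(1347/1) = 1 · 1800 = 1800
  d = 3: Id(3) · σ(1347/3) = 3 · 450 = 1350
  d = 449: Id(449) · σ(1347/449) = 449 · 4 = 1796
  d = 1347: Id(1347) · σ(1347/1347) = 1347 · 1 = 1347
Summing: (Id * σ)(1347) = 1800 + 1350 + 1796 + 1347 = 6293.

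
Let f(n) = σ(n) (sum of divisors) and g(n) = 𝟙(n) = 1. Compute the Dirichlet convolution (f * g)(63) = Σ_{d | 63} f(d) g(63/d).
(σ * 𝟙)(63) = 162

Divisors of 63: [1, 3, 7, 9, 21, 63]. For each d | 63:
  d = 1: σ(1) · 𝟙(63/1) = 1 · 1 = 1
  d = 3: σ(3) · 𝟙(63/3) = 4 · 1 = 4
  d = 7: σ(7) · 𝟙(63/7) = 8 · 1 = 8
  d = 9: σ(9) · 𝟙(63/9) = 13 · 1 = 13
  d = 21: σ(21) · 𝟙(63/21) = 32 · 1 = 32
  d = 63: σ(63) · 𝟙(63/63) = 104 · 1 = 104
Summing: (σ * 𝟙)(63) = 1 + 4 + 8 + 13 + 32 + 104 = 162.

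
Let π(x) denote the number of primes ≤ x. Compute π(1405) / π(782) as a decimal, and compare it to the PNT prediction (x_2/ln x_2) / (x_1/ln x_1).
π(1405)/π(782) = 222/137 ≈ 1.6204;  PNT prediction ≈ 1.6514.

π(782) = 137 and π(1405) = 222, so π(1405)/π(782) ≈ 1.6204. The PNT-predicted ratio is (1405/ln(1405)) / (782/ln(782)) ≈ 1.6514. The two agree to within a few percent, as expected.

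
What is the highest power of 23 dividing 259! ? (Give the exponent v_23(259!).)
v_23(259!) = 11

Legendre's formula: v_p(n!) = Σ_{k ≥ 1} ⌊n / p^k⌋. For p = 23, n = 259, the terms are:
  ⌊259/23^1⌋ = ⌊259/23⌋ = 11
(the next term ⌊259/23^2⌋ = 0, terminating the sum). Summing: v_23(259!) = 11 = 11.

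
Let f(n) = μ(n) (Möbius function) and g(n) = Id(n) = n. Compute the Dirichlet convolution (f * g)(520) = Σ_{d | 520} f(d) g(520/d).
(μ * Id)(520) = 192

Divisors of 520: [1, 2, 4, 5, 8, 10, 13, 20, 26, 40, 52, 65, 104, 130, 260, 520]. For each d | 520:
  d = 1: μ(1) · Id(520/1) = 1 · 520 = 520
  d = 2: μ(2) · Id(520/2) = -1 · 260 = -260
  d = 4: μ(4) · Id(520/4) = 0 · 130 = 0
  d = 5: μ(5) · Id(520/5) = -1 · 104 = -104
  d = 8: μ(8) · Id(520/8) = 0 · 65 = 0
  d = 10: μ(10) · Id(520/10) = 1 · 52 = 52
  d = 13: μ(13) · Id(520/13) = -1 · 40 = -40
  d = 20: μ(20) · Id(520/20) = 0 · 26 = 0
  d = 26: μ(26) · Id(520/26) = 1 · 20 = 20
  d = 40: μ(40) · Id(520/40) = 0 · 13 = 0
  d = 52: μ(52) · Id(520/52) = 0 · 10 = 0
  d = 65: μ(65) · Id(520/65) = 1 · 8 = 8
  d = 104: μ(104) · Id(520/104) = 0 · 5 = 0
  d = 130: μ(130) · Id(520/130) = -1 · 4 = -4
  d = 260: μ(260) · Id(520/260) = 0 · 2 = 0
  d = 520: μ(520) · Id(520/520) = 0 · 1 = 0
Summing: (μ * Id)(520) = 520 + -260 + 0 + -104 + 0 + 52 + -40 + 0 + 20 + 0 + 0 + 8 + 0 + -4 + 0 + 0 = 192.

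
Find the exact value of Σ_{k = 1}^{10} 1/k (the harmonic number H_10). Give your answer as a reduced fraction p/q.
H_10 = 7381/2520

Direct summation: H_10 = 1 + 1/2 + ... + 1/10. The least common denominator is lcm(1, ..., 10) = 2520; over this denominator the numerator is 2520 + 1260 + 840 + 630 + 504 + 420 + 360 + 315 + 280 + 252 = 7381, so H_10 = 7381/2520 (already in lowest terms) ≈ 2.92897. (The PNT-adjacent estimate ln(10) + γ ≈ 2.87980 matches within O(1/n).)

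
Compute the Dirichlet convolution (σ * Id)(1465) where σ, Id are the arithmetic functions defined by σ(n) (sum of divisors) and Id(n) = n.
(σ * Id)(1465) = 6457

Divisors of 1465: [1, 5, 293, 1465]. For each d | 1465:
  d = 1: σ(1) · Id(1465/1) = 1 · 1465 = 1465
  d = 5: σ(5) · Id(1465/5) = 6 · 293 = 1758
  d = 293: σ(293) · Id(1465/293) = 294 · 5 = 1470
  d = 1465: σ(1465) · Id(1465/1465) = 1764 · 1 = 1764
Summing: (σ * Id)(1465) = 1465 + 1758 + 1470 + 1764 = 6457.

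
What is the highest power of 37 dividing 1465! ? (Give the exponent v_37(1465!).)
v_37(1465!) = 40

Legendre's formula: v_p(n!) = Σ_{k ≥ 1} ⌊n / p^k⌋. For p = 37, n = 1465, the terms are:
  ⌊1465/37^1⌋ = ⌊1465/37⌋ = 39
  ⌊1465/37^2⌋ = ⌊1465/1369⌋ = 1
(the next term ⌊1465/37^3⌋ = 0, terminating the sum). Summing: v_37(1465!) = 39 + 1 = 40.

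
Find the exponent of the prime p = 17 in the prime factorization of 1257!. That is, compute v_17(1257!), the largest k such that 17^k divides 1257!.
v_17(1257!) = 77

Legendre's formula: v_p(n!) = Σ_{k ≥ 1} ⌊n / p^k⌋. For p = 17, n = 1257, the terms are:
  ⌊1257/17^1⌋ = ⌊1257/17⌋ = 73
  ⌊1257/17^2⌋ = ⌊1257/289⌋ = 4
(the next term ⌊1257/17^3⌋ = 0, terminating the sum). Summing: v_17(1257!) = 73 + 4 = 77.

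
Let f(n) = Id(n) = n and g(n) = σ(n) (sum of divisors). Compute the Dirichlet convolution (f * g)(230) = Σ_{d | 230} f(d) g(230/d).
(Id * σ)(230) = 2585

Divisors of 230: [1, 2, 5, 10, 23, 46, 115, 230]. For each d | 230:
  d = 1: Id(1) · σ(230/1) = 1 · 432 = 432
  d = 2: Id(2) · σ(230/2) = 2 · 144 = 288
  d = 5: Id(5) · σ(230/5) = 5 · 72 = 360
  d = 10: Id(10) · σ(230/10) = 10 · 24 = 240
  d = 23: Id(23) · σ(230/23) = 23 · 18 = 414
  d = 46: Id(46) · σ(230/46) = 46 · 6 = 276
  d = 115: Id(115) · σ(230/115) = 115 · 3 = 345
  d = 230: Id(230) · σ(230/230) = 230 · 1 = 230
Summing: (Id * σ)(230) = 432 + 288 + 360 + 240 + 414 + 276 + 345 + 230 = 2585.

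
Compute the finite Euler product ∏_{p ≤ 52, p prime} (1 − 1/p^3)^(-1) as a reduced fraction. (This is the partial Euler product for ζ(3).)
∏ = 1417934272824755236225375034446860319/1179638474528270622029363943840940032

The primes p ≤ 52 are [2, 3, 5, 7, 11, 13, 17, 19, 23, 29, 31, 37, 41, 43, 47]. For each prime, (1 − 1/p^3)^(-1) = p^3 / (p^3 − 1). The product is (1 − 1/2^3)^(-1), (1 − 1/3^3)^(-1), (1 − 1/5^3)^(-1), (1 − 1/7^3)^(-1), (1 − 1/11^3)^(-1), (1 − 1/13^3)^(-1), (1 − 1/17^3)^(-1), (1 − 1/19^3)^(-1), (1 − 1/23^3)^(-1), (1 − 1/29^3)^(-1), (1 − 1/31^3)^(-1), (1 − 1/37^3)^(-1), (1 − 1/41^3)^(-1), (1 − 1/43^3)^(-1), (1 − 1/47^3)^(-1) = ∏ p^3 / (p^3 − 1) = 1417934272824755236225375034446860319/1179638474528270622029363943840940032.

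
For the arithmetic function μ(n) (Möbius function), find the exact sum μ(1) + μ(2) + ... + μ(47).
Σ_{n ≤ 47} μ(n) = -3

Compute μ(n) for each 1 ≤ n ≤ 47: μ(1) = 1, μ(2) = -1, μ(3) = -1, μ(4) = 0, μ(5) = -1, μ(6) = 1, μ(7) = -1, μ(8) = 0, μ(9) = 0, μ(10) = 1, μ(11) = -1, μ(12) = 0, μ(13) = -1, μ(14) = 1, μ(15) = 1, μ(16) = 0, μ(17) = -1, μ(18) = 0, μ(19) = -1, μ(20) = 0, μ(21) = 1, μ(22) = 1, μ(23) = -1, μ(24) = 0, μ(25) = 0, μ(26) = 1, μ(27) = 0, μ(28) = 0, μ(29) = -1, μ(30) = -1, μ(31) = -1, μ(32) = 0, μ(33) = 1, μ(34) = 1, μ(35) = 1, μ(36) = 0, μ(37) = -1, μ(38) = 1, μ(39) = 1, μ(40) = 0, μ(41) = -1, μ(42) = -1, μ(43) = -1, μ(44) = 0, μ(45) = 0, μ(46) = 1, μ(47) = -1. Summing all 47 values: -3. (Mertens function M(x) = Σ_{n ≤ x} μ(n); on average M(x) should be small (PNT ⟺ M(x) = o(x)).)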